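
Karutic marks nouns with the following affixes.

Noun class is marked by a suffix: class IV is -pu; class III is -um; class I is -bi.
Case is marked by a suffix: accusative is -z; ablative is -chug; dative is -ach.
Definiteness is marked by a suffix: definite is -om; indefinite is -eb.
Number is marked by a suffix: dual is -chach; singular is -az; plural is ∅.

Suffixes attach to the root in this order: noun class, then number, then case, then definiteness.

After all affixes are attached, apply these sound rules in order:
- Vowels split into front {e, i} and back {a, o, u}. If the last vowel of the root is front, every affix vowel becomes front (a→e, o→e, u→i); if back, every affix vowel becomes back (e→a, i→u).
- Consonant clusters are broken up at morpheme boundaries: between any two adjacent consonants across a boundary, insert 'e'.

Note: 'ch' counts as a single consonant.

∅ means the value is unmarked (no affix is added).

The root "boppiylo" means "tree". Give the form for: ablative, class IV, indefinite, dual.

Attach noun class class IV -pu → boppiylopu.
Attach number dual -chach → boppiylopuchach.
Attach case ablative -chug → boppiylopuchachchug.
Attach definiteness indefinite -eb → boppiylopuchachchugeb.
Apply vowel harmony: boppiylopuchachchugeb → boppiylopuchachchugab.
Apply epenthesis: boppiylopuchachchugab → boppiylopuchachechugab.

boppiylopuchachechugab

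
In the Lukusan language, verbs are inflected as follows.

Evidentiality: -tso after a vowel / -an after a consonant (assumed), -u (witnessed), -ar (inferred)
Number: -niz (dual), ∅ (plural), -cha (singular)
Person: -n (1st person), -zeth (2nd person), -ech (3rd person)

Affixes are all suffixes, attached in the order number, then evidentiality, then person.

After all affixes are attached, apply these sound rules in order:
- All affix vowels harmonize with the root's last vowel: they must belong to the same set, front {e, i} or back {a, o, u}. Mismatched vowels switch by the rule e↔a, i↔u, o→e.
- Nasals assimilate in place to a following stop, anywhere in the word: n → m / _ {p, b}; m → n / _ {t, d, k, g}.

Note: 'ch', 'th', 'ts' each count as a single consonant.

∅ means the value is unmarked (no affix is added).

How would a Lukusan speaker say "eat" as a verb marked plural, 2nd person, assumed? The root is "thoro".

thorotsozath

number = plural: zero marking, form stays thoro.
Attach evidentiality assumed -tso (after vowel 'o') → thorotso.
Attach person 2nd person -zeth → thorotsozeth.
Apply vowel harmony: thorotsozeth → thorotsozath.
Nasal assimilation: no change.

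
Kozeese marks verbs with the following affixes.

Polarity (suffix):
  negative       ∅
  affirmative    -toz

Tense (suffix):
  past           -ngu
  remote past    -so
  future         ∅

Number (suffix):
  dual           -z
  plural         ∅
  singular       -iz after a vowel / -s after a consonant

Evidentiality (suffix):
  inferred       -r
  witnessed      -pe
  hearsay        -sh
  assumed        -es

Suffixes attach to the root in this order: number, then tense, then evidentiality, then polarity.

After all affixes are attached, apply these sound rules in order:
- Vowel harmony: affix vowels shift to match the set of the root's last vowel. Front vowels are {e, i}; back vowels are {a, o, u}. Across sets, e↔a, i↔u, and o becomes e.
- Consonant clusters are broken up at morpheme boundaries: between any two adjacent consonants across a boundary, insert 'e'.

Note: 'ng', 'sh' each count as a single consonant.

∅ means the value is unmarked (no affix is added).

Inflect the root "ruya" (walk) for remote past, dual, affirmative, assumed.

ruyazesoasetoz

Attach number dual -z → ruyaz.
Attach tense remote past -so → ruyazso.
Attach evidentiality assumed -es → ruyazsoes.
Attach polarity affirmative -toz → ruyazsoestoz.
Apply vowel harmony: ruyazsoestoz → ruyazsoastoz.
Apply epenthesis: ruyazsoastoz → ruyazesoasetoz.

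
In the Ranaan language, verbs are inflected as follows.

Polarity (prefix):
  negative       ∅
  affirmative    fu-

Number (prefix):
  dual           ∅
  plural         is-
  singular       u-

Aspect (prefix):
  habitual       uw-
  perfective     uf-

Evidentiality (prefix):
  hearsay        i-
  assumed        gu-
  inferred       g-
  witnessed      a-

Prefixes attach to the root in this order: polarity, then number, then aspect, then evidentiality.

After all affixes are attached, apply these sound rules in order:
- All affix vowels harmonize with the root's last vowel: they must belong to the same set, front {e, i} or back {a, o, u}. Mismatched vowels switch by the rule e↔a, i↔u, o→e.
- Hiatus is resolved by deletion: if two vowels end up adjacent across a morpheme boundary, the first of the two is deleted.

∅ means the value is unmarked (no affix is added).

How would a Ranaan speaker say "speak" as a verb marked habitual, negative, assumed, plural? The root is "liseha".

guwusliseha

polarity = negative: zero marking, form stays liseha.
Attach number plural is- → isliseha.
Attach aspect habitual uw- → uwisliseha.
Attach evidentiality assumed gu- → guuwisliseha.
Apply vowel harmony: guuwisliseha → guuwusliseha.
Apply vowel deletion: guuwusliseha → guwusliseha.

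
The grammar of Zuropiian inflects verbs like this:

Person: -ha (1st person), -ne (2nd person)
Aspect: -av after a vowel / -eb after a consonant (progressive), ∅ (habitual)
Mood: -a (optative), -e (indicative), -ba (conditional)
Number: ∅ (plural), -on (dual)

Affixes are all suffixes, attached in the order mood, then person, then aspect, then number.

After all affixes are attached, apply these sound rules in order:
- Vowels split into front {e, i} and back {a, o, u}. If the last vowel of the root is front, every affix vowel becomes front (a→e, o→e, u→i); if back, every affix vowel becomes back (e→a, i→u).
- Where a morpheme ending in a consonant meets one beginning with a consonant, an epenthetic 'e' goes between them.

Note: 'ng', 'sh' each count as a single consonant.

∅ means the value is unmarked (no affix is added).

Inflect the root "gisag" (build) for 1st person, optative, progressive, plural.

Attach mood optative -a → gisaga.
Attach person 1st person -ha → gisagaha.
Attach aspect progressive -av (after vowel 'a') → gisagahaav.
number = plural: zero marking, form stays gisagahaav.
Vowel harmony: no change.
Epenthesis: no change.

gisagahaav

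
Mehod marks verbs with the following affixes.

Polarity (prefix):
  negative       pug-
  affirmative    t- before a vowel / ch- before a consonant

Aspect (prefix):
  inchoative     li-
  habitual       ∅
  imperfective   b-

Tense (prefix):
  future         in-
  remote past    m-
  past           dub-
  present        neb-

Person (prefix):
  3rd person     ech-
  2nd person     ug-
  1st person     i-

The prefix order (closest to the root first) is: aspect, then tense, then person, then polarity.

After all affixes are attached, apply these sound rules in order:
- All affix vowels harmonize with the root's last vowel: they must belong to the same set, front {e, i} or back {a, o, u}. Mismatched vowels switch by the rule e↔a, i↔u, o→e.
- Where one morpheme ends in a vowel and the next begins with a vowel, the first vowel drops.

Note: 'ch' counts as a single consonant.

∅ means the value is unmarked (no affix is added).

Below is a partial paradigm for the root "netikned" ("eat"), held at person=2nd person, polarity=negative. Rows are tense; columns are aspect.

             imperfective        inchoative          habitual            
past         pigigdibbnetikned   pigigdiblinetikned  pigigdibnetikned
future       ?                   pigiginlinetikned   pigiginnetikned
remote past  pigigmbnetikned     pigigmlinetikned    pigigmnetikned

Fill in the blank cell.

Attach aspect imperfective b- → bnetikned.
Attach tense future in- → inbnetikned.
Attach person 2nd person ug- → uginbnetikned.
Attach polarity negative pug- → puguginbnetikned.
Apply vowel harmony: puguginbnetikned → pigiginbnetikned.
Vowel deletion: no change.

pigiginbnetikned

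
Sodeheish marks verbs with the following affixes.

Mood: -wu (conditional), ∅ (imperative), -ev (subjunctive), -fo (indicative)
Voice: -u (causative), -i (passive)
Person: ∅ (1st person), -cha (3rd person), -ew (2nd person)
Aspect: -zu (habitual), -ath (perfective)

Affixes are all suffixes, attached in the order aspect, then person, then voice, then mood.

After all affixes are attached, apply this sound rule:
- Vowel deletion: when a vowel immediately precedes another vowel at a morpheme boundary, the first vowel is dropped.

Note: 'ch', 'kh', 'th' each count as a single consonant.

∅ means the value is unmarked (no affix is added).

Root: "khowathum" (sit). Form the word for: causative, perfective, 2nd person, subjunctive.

Attach aspect perfective -ath → khowathumath.
Attach person 2nd person -ew → khowathumathew.
Attach voice causative -u → khowathumathewu.
Attach mood subjunctive -ev → khowathumathewuev.
Apply vowel deletion: khowathumathewuev → khowathumathewev.

khowathumathewev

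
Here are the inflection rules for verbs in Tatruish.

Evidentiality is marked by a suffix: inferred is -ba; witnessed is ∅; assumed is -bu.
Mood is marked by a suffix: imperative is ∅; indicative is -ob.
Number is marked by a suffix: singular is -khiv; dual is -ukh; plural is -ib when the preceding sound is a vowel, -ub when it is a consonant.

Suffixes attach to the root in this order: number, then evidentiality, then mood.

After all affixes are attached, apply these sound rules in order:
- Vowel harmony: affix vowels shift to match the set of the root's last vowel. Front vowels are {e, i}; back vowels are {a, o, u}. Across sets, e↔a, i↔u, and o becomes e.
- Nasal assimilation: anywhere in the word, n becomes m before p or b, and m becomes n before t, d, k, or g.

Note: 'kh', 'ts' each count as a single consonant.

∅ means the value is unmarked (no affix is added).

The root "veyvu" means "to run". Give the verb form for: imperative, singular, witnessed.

veyvukhuv

Attach number singular -khiv → veyvukhiv.
evidentiality = witnessed: zero marking, form stays veyvukhiv.
mood = imperative: zero marking, form stays veyvukhiv.
Apply vowel harmony: veyvukhiv → veyvukhuv.
Nasal assimilation: no change.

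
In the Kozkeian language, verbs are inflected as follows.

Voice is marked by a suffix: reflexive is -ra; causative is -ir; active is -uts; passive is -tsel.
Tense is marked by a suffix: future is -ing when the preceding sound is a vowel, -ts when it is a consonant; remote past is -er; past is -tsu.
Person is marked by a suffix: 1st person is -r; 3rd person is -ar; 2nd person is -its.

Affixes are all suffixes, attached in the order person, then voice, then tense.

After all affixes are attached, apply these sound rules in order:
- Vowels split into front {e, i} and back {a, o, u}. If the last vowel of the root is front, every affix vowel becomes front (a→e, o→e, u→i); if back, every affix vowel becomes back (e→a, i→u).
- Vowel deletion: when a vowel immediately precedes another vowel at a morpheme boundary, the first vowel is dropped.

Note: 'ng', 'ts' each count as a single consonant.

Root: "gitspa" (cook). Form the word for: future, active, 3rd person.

Attach person 3rd person -ar → gitspaar.
Attach voice active -uts → gitspaaruts.
Attach tense future -ts (after consonant 'ts') → gitspaarutsts.
Vowel harmony: no change.
Apply vowel deletion: gitspaarutsts → gitsparutsts.

gitsparutsts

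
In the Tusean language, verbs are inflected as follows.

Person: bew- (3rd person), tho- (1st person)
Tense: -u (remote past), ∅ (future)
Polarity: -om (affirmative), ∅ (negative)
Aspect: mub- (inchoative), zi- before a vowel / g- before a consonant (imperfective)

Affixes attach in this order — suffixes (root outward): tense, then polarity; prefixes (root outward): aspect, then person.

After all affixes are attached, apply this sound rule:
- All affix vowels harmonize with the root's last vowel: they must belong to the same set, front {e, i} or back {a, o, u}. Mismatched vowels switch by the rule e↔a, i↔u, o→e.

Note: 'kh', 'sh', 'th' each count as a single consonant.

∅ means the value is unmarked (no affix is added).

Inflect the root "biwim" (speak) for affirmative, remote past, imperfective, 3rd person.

Attach tense remote past -u → biwimu.
Attach polarity affirmative -om → biwimuom.
Attach aspect imperfective g- (before consonant 'b') → gbiwimuom.
Attach person 3rd person bew- → bewgbiwimuom.
Apply vowel harmony: bewgbiwimuom → bewgbiwimiem.

bewgbiwimiem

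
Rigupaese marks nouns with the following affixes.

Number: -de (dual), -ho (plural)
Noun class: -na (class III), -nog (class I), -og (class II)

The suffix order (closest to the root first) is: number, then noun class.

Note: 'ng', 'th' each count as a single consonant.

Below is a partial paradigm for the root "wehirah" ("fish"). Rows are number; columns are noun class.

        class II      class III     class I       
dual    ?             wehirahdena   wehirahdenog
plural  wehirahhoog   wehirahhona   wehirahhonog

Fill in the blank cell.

wehirahdeog

Attach number dual -de → wehirahde.
Attach noun class class II -og → wehirahdeog.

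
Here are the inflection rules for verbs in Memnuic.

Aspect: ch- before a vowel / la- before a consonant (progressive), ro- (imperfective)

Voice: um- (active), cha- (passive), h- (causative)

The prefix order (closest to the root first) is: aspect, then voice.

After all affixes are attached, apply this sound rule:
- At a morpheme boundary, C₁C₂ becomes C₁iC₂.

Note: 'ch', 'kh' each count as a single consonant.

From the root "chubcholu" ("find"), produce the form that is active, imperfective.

Attach aspect imperfective ro- → rochubcholu.
Attach voice active um- → umrochubcholu.
Apply epenthesis: umrochubcholu → umirochubcholu.

umirochubcholu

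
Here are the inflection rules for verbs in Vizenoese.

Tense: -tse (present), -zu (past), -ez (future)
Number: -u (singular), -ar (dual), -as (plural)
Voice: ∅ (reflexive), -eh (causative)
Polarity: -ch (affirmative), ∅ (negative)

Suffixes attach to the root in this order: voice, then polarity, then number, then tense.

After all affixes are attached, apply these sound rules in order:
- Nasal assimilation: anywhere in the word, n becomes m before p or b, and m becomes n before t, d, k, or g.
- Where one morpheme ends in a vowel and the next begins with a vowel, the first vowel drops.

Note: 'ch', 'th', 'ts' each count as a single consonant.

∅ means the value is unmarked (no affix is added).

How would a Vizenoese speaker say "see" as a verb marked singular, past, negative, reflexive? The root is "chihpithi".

chihpithuzu

voice = reflexive: zero marking, form stays chihpithi.
polarity = negative: zero marking, form stays chihpithi.
Attach number singular -u → chihpithiu.
Attach tense past -zu → chihpithiuzu.
Nasal assimilation: no change.
Apply vowel deletion: chihpithiuzu → chihpithuzu.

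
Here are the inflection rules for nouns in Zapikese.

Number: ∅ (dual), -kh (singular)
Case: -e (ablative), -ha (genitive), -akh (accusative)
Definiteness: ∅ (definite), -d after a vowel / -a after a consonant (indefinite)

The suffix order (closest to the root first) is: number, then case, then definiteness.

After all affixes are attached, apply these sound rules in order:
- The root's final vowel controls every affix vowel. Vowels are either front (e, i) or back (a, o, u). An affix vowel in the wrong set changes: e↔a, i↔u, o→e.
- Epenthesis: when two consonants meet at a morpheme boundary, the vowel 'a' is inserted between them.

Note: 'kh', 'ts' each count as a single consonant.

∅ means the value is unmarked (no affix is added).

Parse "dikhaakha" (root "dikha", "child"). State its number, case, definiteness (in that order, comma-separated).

dual, accusative, indefinite

Segment: dikha-akh-a.
number: ∅ → dual.
case: -akh → accusative.
definiteness: -d/a → indefinite.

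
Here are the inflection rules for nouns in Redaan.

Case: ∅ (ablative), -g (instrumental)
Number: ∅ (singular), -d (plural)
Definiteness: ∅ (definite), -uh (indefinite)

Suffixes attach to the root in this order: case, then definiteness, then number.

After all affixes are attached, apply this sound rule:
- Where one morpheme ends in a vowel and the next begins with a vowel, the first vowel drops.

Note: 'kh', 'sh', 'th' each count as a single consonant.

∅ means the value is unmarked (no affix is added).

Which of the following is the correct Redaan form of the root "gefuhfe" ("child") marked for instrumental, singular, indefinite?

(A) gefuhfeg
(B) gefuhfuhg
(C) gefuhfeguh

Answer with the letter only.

Attach case instrumental -g → gefuhfeg.
Attach definiteness indefinite -uh → gefuhfeguh.
number = singular: zero marking, form stays gefuhfeguh.
Vowel deletion: no change.
So the correct form is gefuhfeguh, option (C).
(A) gefuhfeg is wrong: it uses definite instead of indefinite for definiteness.
(B) gefuhfuhg is wrong: it has the affixes in the wrong order.

C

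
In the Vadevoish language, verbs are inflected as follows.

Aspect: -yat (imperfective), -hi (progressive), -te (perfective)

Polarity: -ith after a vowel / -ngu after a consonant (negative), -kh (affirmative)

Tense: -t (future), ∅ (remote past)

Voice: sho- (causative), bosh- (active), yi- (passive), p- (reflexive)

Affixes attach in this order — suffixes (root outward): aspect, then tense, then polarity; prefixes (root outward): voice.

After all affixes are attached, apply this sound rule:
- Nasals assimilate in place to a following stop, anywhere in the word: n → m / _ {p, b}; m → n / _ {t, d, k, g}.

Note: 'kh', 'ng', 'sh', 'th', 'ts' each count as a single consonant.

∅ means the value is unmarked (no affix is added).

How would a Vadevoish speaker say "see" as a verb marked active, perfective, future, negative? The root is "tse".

boshtsetetngu

Attach aspect perfective -te → tsete.
Attach tense future -t → tsetet.
Attach voice active bosh- → boshtsetet.
Attach polarity negative -ngu (after consonant 't') → boshtsetetngu.
Nasal assimilation: no change.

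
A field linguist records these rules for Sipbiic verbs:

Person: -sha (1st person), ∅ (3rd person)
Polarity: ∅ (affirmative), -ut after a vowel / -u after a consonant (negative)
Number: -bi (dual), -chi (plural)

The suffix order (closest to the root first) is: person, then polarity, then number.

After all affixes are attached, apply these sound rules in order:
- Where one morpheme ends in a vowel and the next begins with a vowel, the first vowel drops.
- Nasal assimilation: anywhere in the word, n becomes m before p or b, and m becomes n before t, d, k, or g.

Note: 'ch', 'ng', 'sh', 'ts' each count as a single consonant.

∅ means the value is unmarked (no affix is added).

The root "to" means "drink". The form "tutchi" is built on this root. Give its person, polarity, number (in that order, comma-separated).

Segment: to-ut-chi.
person: ∅ → 3rd person.
polarity: -ut/u → negative.
number: -chi → plural.

3rd person, negative, plural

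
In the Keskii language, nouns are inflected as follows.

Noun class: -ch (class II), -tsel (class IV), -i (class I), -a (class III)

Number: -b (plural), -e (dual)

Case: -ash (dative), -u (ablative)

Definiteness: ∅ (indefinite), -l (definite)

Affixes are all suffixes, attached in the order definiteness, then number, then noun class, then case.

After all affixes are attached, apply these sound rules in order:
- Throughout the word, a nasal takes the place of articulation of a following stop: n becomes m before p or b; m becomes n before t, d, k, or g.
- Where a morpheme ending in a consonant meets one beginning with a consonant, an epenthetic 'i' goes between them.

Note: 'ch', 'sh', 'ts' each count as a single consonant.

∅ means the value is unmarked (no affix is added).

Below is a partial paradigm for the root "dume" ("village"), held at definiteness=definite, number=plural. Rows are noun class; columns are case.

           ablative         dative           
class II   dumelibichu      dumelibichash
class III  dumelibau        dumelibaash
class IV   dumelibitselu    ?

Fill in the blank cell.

dumelibitselash

Attach definiteness definite -l → dumel.
Attach number plural -b → dumelb.
Attach noun class class IV -tsel → dumelbtsel.
Attach case dative -ash → dumelbtselash.
Nasal assimilation: no change.
Apply epenthesis: dumelbtselash → dumelibitselash.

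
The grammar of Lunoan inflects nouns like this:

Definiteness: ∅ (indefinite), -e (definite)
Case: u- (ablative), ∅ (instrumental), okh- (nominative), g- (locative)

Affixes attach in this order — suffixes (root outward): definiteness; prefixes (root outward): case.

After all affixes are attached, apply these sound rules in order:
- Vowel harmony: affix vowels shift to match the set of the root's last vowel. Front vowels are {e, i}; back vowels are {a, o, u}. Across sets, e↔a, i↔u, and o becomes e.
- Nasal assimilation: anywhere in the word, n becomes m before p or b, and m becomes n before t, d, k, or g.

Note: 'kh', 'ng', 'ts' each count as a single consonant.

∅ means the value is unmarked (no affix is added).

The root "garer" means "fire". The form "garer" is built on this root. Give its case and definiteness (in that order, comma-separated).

Segment: garer.
case: ∅ → instrumental.
definiteness: ∅ → indefinite.

instrumental, indefinite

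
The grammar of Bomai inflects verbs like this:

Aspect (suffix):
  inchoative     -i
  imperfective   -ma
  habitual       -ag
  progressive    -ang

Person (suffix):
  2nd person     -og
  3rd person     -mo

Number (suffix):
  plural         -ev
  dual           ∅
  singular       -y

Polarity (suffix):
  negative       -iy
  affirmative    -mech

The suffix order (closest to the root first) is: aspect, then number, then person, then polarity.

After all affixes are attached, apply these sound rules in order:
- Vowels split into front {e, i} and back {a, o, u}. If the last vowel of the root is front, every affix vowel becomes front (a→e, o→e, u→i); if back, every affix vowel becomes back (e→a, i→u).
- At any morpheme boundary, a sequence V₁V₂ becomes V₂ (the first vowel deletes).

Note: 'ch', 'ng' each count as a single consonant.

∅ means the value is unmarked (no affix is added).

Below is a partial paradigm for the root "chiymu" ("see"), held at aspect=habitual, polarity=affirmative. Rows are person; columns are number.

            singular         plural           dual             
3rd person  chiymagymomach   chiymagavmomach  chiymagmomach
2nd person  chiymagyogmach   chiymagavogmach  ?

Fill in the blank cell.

Attach aspect habitual -ag → chiymuag.
number = dual: zero marking, form stays chiymuag.
Attach person 2nd person -og → chiymuagog.
Attach polarity affirmative -mech → chiymuagogmech.
Apply vowel harmony: chiymuagogmech → chiymuagogmach.
Apply vowel deletion: chiymuagogmach → chiymagogmach.

chiymagogmach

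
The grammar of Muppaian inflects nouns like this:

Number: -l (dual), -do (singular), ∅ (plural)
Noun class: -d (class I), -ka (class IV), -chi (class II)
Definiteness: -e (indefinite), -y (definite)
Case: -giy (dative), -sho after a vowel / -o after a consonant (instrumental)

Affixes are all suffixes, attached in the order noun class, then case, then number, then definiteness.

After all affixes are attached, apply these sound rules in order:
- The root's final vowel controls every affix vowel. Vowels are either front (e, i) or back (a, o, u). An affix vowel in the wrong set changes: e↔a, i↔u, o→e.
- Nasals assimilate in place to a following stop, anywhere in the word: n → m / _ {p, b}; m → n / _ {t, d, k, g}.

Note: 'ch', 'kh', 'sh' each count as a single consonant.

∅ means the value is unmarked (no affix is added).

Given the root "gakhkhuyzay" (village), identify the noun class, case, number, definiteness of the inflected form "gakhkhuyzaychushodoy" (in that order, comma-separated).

class II, instrumental, singular, definite

Segment: gakhkhuyzay-chi-sho-do-y.
noun class: -chi → class II.
case: -sho/o → instrumental.
number: -do → singular.
definiteness: -y → definite.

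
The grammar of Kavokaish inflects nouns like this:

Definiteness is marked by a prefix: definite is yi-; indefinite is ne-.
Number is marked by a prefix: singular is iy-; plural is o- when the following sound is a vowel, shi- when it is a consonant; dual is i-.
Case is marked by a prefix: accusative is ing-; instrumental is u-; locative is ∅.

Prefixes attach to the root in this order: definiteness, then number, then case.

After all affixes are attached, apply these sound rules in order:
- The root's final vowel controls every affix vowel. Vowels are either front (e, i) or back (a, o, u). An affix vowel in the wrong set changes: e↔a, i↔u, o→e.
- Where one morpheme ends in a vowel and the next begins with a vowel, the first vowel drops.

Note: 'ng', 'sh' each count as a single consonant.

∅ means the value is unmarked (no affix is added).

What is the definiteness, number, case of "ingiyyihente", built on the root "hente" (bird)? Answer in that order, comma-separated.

Segment: ing-iy-yi-hente.
definiteness: yi- → definite.
number: iy- → singular.
case: ing- → accusative.

definite, singular, accusative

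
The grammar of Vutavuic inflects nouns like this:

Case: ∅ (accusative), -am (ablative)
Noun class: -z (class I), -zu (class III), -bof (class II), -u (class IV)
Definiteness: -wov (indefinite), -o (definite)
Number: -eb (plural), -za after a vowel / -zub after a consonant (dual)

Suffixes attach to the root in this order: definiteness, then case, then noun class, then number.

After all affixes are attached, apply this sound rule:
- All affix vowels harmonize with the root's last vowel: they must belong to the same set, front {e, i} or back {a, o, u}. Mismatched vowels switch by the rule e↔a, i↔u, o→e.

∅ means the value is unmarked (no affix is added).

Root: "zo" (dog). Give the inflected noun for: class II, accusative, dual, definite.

zoobofzub

Attach definiteness definite -o → zoo.
case = accusative: zero marking, form stays zoo.
Attach noun class class II -bof → zoobof.
Attach number dual -zub (after consonant 'f') → zoobofzub.
Vowel harmony: no change.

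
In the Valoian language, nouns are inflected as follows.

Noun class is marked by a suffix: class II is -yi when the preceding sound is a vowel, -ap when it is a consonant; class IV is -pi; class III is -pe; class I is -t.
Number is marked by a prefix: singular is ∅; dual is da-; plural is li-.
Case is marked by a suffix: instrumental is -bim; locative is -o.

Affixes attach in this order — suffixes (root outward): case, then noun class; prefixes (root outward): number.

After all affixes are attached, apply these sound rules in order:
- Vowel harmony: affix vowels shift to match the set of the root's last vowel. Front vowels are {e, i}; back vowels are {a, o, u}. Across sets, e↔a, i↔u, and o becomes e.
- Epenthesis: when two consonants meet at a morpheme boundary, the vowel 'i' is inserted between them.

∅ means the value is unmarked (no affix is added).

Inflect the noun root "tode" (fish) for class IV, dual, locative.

Attach case locative -o → todeo.
Attach number dual da- → datodeo.
Attach noun class class IV -pi → datodeopi.
Apply vowel harmony: datodeopi → detodeepi.
Epenthesis: no change.

detodeepi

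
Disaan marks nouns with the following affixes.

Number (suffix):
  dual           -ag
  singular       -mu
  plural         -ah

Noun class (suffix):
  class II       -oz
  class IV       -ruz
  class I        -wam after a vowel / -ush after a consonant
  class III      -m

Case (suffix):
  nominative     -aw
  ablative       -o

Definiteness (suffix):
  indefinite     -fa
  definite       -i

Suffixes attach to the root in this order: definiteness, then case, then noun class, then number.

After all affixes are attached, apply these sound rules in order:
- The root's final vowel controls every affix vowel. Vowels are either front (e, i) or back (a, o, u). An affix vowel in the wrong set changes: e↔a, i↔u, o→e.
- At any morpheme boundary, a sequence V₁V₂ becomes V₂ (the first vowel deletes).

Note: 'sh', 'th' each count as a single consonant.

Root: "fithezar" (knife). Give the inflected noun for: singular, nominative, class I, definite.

fithezarawushmu

Attach definiteness definite -i → fithezari.
Attach case nominative -aw → fithezariaw.
Attach noun class class I -ush (after consonant 'w') → fithezariawush.
Attach number singular -mu → fithezariawushmu.
Apply vowel harmony: fithezariawushmu → fithezaruawushmu.
Apply vowel deletion: fithezaruawushmu → fithezarawushmu.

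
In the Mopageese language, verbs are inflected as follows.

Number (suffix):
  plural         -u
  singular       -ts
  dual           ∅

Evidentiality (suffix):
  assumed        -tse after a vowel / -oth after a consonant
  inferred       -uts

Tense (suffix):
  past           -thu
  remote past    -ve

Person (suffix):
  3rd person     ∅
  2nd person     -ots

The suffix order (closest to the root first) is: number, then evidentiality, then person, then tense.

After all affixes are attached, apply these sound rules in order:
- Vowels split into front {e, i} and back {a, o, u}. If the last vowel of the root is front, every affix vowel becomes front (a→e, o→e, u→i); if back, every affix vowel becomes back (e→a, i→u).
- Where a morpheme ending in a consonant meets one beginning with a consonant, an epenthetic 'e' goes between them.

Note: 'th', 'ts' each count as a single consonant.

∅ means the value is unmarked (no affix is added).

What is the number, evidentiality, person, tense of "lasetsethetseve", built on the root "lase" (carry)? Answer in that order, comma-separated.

Segment: lase-ts-oth-ots-ve.
number: -ts → singular.
evidentiality: -tse/oth → assumed.
person: -ots → 2nd person.
tense: -ve → remote past.

singular, assumed, 2nd person, remote past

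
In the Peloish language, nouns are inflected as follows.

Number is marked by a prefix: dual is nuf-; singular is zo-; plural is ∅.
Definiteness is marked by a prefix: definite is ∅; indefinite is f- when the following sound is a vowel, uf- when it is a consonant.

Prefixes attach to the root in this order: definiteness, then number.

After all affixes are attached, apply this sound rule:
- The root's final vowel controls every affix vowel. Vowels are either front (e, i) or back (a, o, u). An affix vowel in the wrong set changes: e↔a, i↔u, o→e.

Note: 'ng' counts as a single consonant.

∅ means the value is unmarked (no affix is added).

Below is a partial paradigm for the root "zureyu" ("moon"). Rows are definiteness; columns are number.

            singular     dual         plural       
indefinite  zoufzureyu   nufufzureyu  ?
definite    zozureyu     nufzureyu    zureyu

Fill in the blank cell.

ufzureyu

Attach definiteness indefinite uf- (before consonant 'z') → ufzureyu.
number = plural: zero marking, form stays ufzureyu.
Vowel harmony: no change.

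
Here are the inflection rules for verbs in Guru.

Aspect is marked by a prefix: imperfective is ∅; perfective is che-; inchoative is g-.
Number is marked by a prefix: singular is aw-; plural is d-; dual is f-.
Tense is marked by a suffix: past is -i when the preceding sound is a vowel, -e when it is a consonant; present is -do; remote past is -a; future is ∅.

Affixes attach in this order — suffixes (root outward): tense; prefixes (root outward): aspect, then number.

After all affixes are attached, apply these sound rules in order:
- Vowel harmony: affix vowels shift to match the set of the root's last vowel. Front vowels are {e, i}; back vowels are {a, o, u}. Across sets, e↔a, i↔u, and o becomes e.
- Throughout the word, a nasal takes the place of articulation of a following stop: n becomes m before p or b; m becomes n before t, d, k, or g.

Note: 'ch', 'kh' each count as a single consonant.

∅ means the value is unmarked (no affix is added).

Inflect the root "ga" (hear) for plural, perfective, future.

tense = future: zero marking, form stays ga.
Attach aspect perfective che- → chega.
Attach number plural d- → dchega.
Apply vowel harmony: dchega → dchaga.
Nasal assimilation: no change.

dchaga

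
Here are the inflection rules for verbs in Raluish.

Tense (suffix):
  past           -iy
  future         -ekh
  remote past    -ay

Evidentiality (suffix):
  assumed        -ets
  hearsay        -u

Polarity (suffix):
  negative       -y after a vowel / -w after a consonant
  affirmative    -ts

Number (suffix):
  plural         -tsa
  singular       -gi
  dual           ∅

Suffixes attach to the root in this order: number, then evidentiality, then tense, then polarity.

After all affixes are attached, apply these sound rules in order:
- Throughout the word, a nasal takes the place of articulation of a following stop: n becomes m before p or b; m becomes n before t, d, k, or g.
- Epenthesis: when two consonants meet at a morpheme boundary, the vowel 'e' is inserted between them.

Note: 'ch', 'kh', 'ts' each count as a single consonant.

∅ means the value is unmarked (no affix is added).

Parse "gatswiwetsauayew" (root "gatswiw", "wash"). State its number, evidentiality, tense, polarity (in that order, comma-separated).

Segment: gatswiw-tsa-u-ay-w.
number: -tsa → plural.
evidentiality: -u → hearsay.
tense: -ay → remote past.
polarity: -y/w → negative.

plural, hearsay, remote past, negative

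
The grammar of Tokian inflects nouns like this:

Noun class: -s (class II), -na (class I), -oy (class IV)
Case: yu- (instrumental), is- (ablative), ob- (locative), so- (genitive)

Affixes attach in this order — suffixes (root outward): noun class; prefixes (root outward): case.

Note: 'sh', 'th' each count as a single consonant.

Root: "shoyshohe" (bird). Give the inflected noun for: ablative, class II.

isshoyshohes

Attach case ablative is- → isshoyshohe.
Attach noun class class II -s → isshoyshohes.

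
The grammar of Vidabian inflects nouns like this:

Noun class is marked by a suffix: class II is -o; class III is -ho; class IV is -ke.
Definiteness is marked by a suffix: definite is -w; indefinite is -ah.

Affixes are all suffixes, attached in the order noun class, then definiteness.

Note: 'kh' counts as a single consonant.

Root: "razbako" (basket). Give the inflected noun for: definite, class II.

Attach noun class class II -o → razbakoo.
Attach definiteness definite -w → razbakoow.

razbakoow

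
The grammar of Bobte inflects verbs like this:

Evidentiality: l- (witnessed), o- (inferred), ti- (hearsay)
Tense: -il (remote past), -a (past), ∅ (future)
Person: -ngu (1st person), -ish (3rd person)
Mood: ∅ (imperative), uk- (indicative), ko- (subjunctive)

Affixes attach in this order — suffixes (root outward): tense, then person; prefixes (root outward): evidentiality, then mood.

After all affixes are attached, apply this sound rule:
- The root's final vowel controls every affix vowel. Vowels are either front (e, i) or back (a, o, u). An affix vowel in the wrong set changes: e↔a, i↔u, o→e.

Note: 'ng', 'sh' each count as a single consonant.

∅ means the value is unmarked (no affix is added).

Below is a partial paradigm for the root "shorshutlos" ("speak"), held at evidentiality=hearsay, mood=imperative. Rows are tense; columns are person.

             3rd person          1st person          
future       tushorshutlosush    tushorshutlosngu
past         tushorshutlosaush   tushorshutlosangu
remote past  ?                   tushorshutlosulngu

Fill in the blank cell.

tushorshutlosulush

Attach evidentiality hearsay ti- → tishorshutlos.
Attach tense remote past -il → tishorshutlosil.
Attach person 3rd person -ish → tishorshutlosilish.
mood = imperative: zero marking, form stays tishorshutlosilish.
Apply vowel harmony: tishorshutlosilish → tushorshutlosulush.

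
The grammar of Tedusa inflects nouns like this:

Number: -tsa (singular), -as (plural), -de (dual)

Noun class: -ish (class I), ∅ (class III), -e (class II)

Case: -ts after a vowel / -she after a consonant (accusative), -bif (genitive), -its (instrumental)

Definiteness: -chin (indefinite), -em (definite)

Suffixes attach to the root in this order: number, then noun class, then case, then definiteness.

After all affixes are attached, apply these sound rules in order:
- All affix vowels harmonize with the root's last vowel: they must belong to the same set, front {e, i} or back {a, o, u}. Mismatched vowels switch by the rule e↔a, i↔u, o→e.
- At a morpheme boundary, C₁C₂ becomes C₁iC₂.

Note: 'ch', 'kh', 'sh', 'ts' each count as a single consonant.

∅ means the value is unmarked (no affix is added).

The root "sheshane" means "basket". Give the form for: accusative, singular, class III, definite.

sheshanetsetsem

Attach number singular -tsa → sheshanetsa.
noun class = class III: zero marking, form stays sheshanetsa.
Attach case accusative -ts (after vowel 'a') → sheshanetsats.
Attach definiteness definite -em → sheshanetsatsem.
Apply vowel harmony: sheshanetsatsem → sheshanetsetsem.
Epenthesis: no change.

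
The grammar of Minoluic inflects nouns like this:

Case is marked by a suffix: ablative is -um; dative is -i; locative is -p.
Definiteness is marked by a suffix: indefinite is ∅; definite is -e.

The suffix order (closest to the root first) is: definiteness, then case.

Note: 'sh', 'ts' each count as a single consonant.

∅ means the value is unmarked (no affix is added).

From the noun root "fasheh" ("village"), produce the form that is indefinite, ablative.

definiteness = indefinite: zero marking, form stays fasheh.
Attach case ablative -um → fashehum.

fashehum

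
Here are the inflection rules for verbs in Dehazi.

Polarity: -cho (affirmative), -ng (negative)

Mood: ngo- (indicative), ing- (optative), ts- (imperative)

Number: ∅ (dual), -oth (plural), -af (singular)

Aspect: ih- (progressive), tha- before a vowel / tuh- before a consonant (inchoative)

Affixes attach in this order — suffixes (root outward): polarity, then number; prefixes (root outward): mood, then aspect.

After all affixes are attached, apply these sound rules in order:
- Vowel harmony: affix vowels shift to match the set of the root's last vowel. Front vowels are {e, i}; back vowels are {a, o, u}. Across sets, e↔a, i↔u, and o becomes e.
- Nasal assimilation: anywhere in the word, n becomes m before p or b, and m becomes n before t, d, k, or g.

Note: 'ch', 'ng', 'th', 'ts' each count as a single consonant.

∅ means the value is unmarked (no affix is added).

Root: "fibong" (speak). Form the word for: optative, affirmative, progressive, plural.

uhungfibongchooth

Attach polarity affirmative -cho → fibongcho.
Attach mood optative ing- → ingfibongcho.
Attach number plural -oth → ingfibongchooth.
Attach aspect progressive ih- → ihingfibongchooth.
Apply vowel harmony: ihingfibongchooth → uhungfibongchooth.
Nasal assimilation: no change.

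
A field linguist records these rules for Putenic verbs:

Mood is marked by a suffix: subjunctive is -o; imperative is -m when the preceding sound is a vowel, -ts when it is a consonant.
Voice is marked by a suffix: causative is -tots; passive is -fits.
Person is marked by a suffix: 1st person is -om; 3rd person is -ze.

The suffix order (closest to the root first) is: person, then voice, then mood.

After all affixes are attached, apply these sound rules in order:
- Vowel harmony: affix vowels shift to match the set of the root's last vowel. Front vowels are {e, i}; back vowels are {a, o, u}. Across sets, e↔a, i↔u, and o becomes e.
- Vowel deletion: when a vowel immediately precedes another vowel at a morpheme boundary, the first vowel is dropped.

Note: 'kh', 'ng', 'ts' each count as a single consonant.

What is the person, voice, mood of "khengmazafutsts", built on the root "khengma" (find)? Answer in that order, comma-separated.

3rd person, passive, imperative

Segment: khengma-ze-fits-ts.
person: -ze → 3rd person.
voice: -fits → passive.
mood: -m/ts → imperative.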